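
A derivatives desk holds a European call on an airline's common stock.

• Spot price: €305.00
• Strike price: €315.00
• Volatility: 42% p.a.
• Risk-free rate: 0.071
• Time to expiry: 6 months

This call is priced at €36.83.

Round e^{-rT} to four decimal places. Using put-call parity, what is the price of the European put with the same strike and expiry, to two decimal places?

€35.84

exp(−rT) = exp(−0.071·0.5) = 0.9651
Put-call parity: C − P = S − K·e^(−rT) = 305 − 315·0.9651 = 305 − 304.0065 = 0.9935
P = C − (C − P) = 36.83 − (0.9935) = 35.8365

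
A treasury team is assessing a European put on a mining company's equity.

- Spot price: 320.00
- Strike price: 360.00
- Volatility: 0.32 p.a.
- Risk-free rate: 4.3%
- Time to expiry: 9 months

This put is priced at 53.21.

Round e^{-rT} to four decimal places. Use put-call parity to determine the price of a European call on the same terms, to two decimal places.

exp(−rT) = exp(−0.043·0.75) = 0.9683
Put-call parity: C − P = S − K·e^(−rT) = 320 − 360·0.9683 = 320 − 348.5880 = -28.5880
C = P + (C − P) = 53.21 + (-28.5880) = 24.6220

24.62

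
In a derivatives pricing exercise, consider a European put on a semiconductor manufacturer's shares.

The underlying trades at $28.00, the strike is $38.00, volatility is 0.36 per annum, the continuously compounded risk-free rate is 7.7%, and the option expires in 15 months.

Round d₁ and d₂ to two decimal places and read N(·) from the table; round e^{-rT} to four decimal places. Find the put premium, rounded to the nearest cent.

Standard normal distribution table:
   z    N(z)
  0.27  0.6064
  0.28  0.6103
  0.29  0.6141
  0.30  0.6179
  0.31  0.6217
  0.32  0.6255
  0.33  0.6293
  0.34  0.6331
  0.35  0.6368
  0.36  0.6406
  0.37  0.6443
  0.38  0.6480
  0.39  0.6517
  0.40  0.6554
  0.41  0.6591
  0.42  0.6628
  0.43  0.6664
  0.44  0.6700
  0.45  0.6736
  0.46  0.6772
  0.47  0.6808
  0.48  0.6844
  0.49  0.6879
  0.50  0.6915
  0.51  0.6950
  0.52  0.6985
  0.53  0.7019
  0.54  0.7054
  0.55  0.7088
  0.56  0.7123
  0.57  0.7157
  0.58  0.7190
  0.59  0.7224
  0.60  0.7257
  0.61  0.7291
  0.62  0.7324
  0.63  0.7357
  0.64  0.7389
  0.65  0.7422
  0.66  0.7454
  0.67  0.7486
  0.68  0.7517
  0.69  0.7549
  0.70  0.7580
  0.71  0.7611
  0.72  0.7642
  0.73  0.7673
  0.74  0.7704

σ√T = 0.36 × 1.1180 = 0.4025
d₁ = [ln(28/38) + (0.077 + 0.36²/2)·1.25] / 0.4025 = [-0.3054 + 0.1772] / 0.4025 = -0.3183 → -0.32
d₂ = d₁ − σ√T = -0.3183 − 0.4025 = -0.7208 → -0.72
e^(−rT) = e^(−0.077·1.25) = 0.9082
N(−d₂) = N(0.72) = 0.7642;  N(−d₁) = N(0.32) = 0.6255
P = 38·0.9082·0.7642 − 28·0.6255 = 26.3738 − 17.5140 = 8.8598

$8.86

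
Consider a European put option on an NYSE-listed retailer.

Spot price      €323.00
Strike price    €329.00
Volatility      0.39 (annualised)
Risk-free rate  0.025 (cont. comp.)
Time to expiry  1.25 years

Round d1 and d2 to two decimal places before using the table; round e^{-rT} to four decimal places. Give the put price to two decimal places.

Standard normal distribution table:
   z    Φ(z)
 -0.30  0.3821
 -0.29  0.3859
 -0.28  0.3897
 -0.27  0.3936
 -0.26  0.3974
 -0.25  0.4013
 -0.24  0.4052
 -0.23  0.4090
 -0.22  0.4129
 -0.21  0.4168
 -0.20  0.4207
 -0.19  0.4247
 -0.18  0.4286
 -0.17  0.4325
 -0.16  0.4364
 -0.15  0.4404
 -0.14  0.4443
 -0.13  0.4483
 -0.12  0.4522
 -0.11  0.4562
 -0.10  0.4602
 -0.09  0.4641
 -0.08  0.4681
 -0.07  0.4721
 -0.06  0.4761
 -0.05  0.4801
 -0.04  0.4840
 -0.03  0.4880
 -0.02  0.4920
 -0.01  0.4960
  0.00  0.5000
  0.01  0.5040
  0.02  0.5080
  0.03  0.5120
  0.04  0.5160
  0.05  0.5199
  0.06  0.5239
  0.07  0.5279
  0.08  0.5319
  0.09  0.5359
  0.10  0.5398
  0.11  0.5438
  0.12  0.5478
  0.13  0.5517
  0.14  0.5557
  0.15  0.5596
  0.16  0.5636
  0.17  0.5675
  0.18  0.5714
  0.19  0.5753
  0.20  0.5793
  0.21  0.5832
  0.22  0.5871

€53.82

σ√T = 0.39·√1.25 = 0.4360
d₁ = [ln(323/329) + (0.025 + 0.39²/2)·1.25] / 0.4360 = [-0.0184 + 0.1263] / 0.4360 = 0.2475 → 0.25
d₂ = d₁ − σ√T = 0.2475 − 0.4360 = -0.1886 → -0.19
e^(−rT) = e^(−0.025·1.25) = 0.9692
P = 329·0.9692·N(0.19) − 323·N(-0.25) = 329·0.9692·0.5753 − 323·0.4013 = 183.4441 − 129.6199 = 53.8242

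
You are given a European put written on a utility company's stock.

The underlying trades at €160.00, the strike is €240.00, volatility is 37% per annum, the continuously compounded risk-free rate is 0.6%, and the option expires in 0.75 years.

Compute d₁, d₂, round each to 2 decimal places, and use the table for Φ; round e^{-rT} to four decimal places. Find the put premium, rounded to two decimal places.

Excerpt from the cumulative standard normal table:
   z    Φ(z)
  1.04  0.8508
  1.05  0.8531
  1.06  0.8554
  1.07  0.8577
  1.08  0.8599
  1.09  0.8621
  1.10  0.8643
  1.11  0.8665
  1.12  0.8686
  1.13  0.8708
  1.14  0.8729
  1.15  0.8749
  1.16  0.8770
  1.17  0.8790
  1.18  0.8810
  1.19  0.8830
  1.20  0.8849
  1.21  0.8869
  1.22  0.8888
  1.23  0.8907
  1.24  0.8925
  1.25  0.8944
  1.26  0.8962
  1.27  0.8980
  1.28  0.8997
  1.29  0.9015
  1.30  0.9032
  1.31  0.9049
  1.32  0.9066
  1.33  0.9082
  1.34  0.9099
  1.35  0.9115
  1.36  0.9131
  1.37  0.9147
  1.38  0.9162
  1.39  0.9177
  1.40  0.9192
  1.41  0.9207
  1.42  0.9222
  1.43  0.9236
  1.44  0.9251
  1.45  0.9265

€82.04

σ√T = 0.37·√0.75 = 0.3204
d₁ = [ln(160/240) + (0.006 + 0.37²/2)·0.75] / 0.3204 = [-0.4055 + 0.0558] / 0.3204 = -1.0911 which rounds to -1.09
d₂ = d₁ − σ√T = -1.0911 − 0.3204 = -1.4116 which rounds to -1.41
e^(−rT) = e^(−0.006·0.75) = 0.9955
N(−d₂) = N(1.41) = 0.9207;  N(−d₁) = N(1.09) = 0.8621
P = 240·0.9955·0.9207 − 160·0.8621 = 219.9736 − 137.9360 = 82.0376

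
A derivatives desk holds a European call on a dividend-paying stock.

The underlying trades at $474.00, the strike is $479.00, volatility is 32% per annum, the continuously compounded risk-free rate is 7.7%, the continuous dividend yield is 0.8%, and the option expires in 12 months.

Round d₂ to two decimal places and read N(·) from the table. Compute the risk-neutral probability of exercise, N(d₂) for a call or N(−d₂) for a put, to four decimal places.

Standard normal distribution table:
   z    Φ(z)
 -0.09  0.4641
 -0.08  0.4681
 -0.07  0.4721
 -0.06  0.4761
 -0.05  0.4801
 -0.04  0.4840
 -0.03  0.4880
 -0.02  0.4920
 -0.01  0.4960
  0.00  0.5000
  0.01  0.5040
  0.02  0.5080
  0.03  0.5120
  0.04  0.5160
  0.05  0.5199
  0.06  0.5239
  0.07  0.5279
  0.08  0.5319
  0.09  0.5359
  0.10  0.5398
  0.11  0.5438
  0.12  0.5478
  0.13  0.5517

σ√T = 0.32·√1 = 0.3200
ln(S/K) + (r − q + σ²/2)T = ln(474/479) + (0.077 − 0.008 + 0.32²/2)·1 = -0.0105 + 0.1202 = 0.1097
d₁ = 0.1097 / 0.3200 = 0.3428 which rounds to 0.34
d₂ = d₁ − σ√T = 0.3428 − 0.3200 = 0.0228 which rounds to 0.02
Pr(exercise) under Q = N(d₂) = 0.5080

0.5080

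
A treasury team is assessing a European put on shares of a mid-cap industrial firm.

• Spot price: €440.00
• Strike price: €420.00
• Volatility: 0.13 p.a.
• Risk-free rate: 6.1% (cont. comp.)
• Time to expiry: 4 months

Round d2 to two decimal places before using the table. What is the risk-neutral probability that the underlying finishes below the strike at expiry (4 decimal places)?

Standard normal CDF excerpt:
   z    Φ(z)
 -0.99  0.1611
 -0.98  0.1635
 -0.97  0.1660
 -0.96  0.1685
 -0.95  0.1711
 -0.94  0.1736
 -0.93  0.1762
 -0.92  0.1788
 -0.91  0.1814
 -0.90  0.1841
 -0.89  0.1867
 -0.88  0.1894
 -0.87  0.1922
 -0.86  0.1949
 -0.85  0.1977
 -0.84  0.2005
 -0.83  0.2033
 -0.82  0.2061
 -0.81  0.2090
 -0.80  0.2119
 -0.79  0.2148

σ√T = 0.13 × 0.5774 = 0.0751
ln(S/K) + (r + σ²/2)T = ln(440/420) + (0.061 + 0.13²/2)·0.3333 = 0.0465 + 0.0231 = 0.0697
d₁ = 0.0697 / 0.0751 = 0.9282 which rounds to 0.93
d₂ = d₁ − σ√T = 0.9282 − 0.0751 = 0.8532 which rounds to 0.85
Risk-neutral Pr[S_T < K] = N(−d₂) = N(-0.85) = 0.1977

0.1977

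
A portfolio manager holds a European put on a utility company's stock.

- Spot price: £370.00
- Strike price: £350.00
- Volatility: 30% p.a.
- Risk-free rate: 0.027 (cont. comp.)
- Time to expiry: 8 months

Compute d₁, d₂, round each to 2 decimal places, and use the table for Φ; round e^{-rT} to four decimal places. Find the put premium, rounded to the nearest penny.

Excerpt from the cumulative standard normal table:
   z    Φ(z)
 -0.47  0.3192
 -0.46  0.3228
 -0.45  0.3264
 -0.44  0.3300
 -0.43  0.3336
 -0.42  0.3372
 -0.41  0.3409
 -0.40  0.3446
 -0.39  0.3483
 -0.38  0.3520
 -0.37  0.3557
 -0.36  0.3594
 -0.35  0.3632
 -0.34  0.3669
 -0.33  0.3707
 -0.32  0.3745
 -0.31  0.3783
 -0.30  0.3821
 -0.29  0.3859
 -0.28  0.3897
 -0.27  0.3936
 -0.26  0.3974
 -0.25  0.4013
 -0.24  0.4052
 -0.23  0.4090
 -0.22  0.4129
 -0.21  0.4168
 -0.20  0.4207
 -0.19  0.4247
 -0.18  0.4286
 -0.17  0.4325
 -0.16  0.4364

T = 0.6667;  σ√T = 0.2449
d₁ = [ln(370/350) + (0.027 + ½·0.3²)·0.6667] / (σ√T) = (0.0556 + 0.0480) / 0.2449 = 0.4228 ≈ 0.42
d₂ = 0.4228 − 0.2449 = 0.1779 ≈ 0.18
exp(−rT) = exp(−0.027·0.6667) = 0.9822
N(−d₂) = N(-0.18) = 0.4286;  N(−d₁) = N(-0.42) = 0.3372
P = 350·0.9822·0.4286 − 370·0.3372 = 147.3398 − 124.7640 = 22.5758

£22.58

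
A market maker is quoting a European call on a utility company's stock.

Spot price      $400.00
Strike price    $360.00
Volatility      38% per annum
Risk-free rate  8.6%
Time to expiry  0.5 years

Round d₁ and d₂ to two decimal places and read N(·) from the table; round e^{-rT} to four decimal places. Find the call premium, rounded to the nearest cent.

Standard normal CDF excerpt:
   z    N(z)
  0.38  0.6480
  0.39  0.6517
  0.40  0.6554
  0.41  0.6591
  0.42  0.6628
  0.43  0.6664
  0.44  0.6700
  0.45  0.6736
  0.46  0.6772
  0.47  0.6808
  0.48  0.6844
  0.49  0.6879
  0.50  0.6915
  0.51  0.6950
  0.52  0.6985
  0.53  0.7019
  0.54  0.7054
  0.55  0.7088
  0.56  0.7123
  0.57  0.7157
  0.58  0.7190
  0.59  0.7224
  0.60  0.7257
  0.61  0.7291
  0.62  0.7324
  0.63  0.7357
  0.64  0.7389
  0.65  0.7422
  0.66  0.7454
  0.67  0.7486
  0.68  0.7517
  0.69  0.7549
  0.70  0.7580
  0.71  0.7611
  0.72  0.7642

$73.40

T = 0.5;  σ√T = 0.2687
d₁ = [ln(400/360) + (0.086 + ½·0.38²)·0.5] / (σ√T) = (0.1054 + 0.0791) / 0.2687 = 0.6865 ⇒ 0.69
d₂ = 0.6865 − 0.2687 = 0.4178 ⇒ 0.42
e^(−rT) = e^(−0.086·0.5) = 0.9579
N(d₁) = N(0.69) = 0.7549;  N(d₂) = N(0.42) = 0.6628
C = 400·0.7549 − 360·0.9579·0.6628 = 301.9600 − 228.5626 = 73.3974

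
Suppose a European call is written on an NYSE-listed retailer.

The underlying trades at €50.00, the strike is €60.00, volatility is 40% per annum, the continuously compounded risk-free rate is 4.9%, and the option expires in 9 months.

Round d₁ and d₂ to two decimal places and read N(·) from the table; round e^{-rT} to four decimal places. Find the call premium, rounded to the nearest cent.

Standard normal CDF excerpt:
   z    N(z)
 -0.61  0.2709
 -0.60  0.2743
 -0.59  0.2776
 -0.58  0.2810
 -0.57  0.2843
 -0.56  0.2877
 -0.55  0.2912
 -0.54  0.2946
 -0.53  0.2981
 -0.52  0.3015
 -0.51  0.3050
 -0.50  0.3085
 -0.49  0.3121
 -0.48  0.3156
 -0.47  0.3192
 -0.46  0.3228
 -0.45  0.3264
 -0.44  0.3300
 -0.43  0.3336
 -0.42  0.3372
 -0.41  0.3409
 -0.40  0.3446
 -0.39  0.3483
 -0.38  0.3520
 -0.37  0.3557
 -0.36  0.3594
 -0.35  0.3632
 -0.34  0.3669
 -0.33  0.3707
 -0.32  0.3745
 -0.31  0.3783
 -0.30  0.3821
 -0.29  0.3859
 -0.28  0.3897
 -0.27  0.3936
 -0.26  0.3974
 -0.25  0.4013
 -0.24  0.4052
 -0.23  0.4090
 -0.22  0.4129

T = 0.75;  σ√T = 0.3464
ln(S/K) + (r + σ²/2)T = ln(50/60) + (0.049 + 0.4²/2)·0.75 = -0.1823 + 0.0968 = -0.0856
d₁ = -0.0856 / 0.3464 = -0.2470 → -0.25
d₂ = d₁ − σ√T = -0.2470 − 0.3464 = -0.5934 → -0.59
e^(−rT) = e^(−0.049·0.75) = 0.9639
C = 50·N(-0.25) − 60·0.9639·N(-0.59) = 50·0.4013 − 60·0.9639·0.2776 = 20.0650 − 16.0547 = 4.0103

€4.01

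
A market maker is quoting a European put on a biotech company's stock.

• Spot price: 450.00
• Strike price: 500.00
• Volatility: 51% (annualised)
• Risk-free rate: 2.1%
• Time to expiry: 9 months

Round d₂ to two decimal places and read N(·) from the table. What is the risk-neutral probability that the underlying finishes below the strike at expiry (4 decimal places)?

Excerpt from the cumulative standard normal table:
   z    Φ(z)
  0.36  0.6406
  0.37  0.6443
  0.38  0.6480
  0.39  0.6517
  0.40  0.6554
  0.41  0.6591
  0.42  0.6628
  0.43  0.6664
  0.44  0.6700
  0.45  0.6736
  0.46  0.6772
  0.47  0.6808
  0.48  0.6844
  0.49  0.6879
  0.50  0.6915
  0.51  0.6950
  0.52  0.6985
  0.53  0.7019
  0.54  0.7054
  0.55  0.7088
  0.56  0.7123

0.6628

T = 0.75;  σ√T = 0.4417
d₁ = [ln(450/500) + (0.021 + ½·0.51²)·0.75] / (σ√T) = (-0.1054 + 0.1133) / 0.4417 = 0.0179 ⇒ 0.02
d₂ = 0.0179 − 0.4417 = -0.4237 ⇒ -0.42
Pr(exercise) under Q = N(−d₂) = N(0.42) = 0.6628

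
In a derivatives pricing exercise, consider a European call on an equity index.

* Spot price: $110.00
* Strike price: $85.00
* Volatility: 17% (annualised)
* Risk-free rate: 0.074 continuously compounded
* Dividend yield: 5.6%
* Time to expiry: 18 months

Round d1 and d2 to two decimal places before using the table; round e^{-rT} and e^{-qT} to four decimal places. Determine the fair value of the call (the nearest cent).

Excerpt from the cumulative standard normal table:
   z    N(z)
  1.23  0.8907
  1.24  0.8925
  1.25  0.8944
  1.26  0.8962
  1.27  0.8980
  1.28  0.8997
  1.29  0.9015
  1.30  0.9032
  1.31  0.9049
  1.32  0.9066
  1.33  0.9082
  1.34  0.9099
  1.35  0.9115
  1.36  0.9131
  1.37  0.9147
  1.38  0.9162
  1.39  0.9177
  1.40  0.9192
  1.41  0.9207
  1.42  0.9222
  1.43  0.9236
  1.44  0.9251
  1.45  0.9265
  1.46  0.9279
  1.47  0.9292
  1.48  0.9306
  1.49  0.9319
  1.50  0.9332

$25.80

σ√T = 0.17·√1.5 = 0.2082
ln(S/K) + (r − q + σ²/2)T = ln(110/85) + (0.074 − 0.056 + 0.17²/2)·1.5 = 0.2578 + 0.0487 = 0.3065
d₁ = 0.3065 / 0.2082 = 1.4721 ⇒ 1.47
d₂ = d₁ − σ√T = 1.4721 − 0.2082 = 1.2639 ⇒ 1.26
e^(−qT) = e^(−0.056·1.5) = 0.9194;  e^(−rT) = e^(−0.074·1.5) = 0.8949
N(d₁) = N(1.47) = 0.9292;  N(d₂) = N(1.26) = 0.8962
C = 110·0.9194·0.9292 − 85·0.8949·0.8962 = 93.9737 − 68.1708 = 25.8029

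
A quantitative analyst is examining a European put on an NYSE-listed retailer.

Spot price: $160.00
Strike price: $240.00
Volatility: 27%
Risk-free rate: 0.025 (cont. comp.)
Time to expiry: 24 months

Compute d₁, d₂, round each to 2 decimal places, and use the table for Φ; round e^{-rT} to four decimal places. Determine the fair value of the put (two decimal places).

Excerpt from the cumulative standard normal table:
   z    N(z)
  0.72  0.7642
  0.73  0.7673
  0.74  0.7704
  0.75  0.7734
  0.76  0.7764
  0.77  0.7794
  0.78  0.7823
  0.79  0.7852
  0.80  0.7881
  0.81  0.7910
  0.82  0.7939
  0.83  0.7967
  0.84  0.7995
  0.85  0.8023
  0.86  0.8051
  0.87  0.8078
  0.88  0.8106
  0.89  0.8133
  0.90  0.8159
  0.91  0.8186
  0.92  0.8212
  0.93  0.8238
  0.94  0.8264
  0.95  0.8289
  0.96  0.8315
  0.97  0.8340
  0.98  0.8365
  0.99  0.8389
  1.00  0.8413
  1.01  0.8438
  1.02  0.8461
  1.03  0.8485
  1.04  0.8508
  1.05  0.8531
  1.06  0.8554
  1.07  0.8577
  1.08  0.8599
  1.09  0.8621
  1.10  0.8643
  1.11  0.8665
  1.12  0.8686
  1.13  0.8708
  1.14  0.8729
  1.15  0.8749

$75.03

σ√T = 0.27 × 1.4142 = 0.3818
d₁ = [ln(160/240) + (0.025 + ½·0.27²)·2] / (σ√T) = (-0.4055 + 0.1229) / 0.3818 = -0.7400 ⇒ -0.74
d₂ = -0.7400 − 0.3818 = -1.1219 ⇒ -1.12
e^(−rT) = e^(−0.025·2) = 0.9512
N(−d₂) = N(1.12) = 0.8686;  N(−d₁) = N(0.74) = 0.7704
P = 240·0.9512·0.8686 − 160·0.7704 = 198.2910 − 123.2640 = 75.0270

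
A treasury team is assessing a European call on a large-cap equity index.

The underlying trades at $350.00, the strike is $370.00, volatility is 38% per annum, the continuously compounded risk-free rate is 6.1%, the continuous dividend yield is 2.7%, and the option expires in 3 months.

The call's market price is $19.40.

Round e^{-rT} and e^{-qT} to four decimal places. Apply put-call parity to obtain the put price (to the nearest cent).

e^(−qT) = e^(−0.027·0.25) = 0.9933;  e^(−rT) = e^(−0.061·0.25) = 0.9849
Put-call parity: C − P = S·e^(−qT) − K·e^(−rT) = 350·0.9933 − 370·0.9849 = 347.6550 − 364.4130 = -16.7580
P = C − (C − P) = 19.40 − (-16.7580) = 36.1580

$36.16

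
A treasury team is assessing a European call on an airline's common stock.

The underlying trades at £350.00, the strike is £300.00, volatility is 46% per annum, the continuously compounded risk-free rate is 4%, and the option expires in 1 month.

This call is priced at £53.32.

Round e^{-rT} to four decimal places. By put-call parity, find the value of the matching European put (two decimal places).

exp(−rT) = exp(−0.04·0.08333) = 0.9967
Put-call parity: C − P = S − K·e^(−rT) = 350 − 300·0.9967 = 350 − 299.0100 = 50.9900
P = C − (C − P) = 53.32 − (50.9900) = 2.3300

£2.33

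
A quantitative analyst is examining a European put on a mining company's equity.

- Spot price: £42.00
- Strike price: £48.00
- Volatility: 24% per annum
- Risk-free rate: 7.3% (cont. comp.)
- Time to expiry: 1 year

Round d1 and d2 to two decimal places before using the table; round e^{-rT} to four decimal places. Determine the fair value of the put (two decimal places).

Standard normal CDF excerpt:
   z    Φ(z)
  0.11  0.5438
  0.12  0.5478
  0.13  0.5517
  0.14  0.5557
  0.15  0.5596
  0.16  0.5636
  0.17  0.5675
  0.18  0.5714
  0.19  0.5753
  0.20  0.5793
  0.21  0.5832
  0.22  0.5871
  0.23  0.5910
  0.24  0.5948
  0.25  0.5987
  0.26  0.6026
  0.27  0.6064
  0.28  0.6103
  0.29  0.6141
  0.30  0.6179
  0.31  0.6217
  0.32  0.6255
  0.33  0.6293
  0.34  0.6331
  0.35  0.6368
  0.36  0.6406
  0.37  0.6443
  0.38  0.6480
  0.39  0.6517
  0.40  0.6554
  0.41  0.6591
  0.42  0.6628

£5.58

T = 1;  σ√T = 0.2400
d₁ = [ln(42/48) + (0.073 + 0.24²/2)·1] / 0.2400 = [-0.1335 + 0.1018] / 0.2400 = -0.1322 which rounds to -0.13
d₂ = d₁ − σ√T = -0.1322 − 0.2400 = -0.3722 which rounds to -0.37
exp(−rT) = exp(−0.073·1) = 0.9296
P = 48·0.9296·N(0.37) − 42·N(0.13) = 48·0.9296·0.6443 − 42·0.5517 = 28.7492 − 23.1714 = 5.5778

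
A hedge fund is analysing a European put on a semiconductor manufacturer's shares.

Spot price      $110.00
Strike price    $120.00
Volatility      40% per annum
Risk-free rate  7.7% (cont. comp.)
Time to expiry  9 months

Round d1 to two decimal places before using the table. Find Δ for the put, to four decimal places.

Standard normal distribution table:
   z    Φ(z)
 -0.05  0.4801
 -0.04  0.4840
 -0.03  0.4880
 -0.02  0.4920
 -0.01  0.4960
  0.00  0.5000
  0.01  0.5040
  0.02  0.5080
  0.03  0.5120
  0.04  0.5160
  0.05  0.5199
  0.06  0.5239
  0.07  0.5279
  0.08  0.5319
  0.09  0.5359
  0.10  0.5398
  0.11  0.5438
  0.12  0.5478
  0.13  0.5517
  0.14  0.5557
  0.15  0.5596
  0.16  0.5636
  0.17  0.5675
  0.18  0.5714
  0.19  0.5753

σ√T = 0.4·√0.75 = 0.3464
ln(S/K) + (r + σ²/2)T = ln(110/120) + (0.077 + 0.4²/2)·0.75 = -0.0870 + 0.1178 = 0.0307
d₁ = 0.0307 / 0.3464 = 0.0887 ⇒ 0.09
N(d₁) = N(0.09) = 0.5359
Δ_put = N(d₁) − 1 = 0.5359 − 1 = -0.4641

-0.4641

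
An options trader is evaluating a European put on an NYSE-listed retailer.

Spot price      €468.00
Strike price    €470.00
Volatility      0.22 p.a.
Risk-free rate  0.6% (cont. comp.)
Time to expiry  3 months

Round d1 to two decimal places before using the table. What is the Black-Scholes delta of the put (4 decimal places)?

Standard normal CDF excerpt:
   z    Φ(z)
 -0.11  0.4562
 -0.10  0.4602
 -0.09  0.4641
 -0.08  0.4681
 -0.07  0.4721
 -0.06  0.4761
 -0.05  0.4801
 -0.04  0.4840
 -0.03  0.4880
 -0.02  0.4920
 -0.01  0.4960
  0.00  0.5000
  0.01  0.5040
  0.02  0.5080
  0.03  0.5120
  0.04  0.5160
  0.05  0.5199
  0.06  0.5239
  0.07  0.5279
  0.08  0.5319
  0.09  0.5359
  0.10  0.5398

-0.4880

σ√T = 0.22·√0.25 = 0.1100
d₁ = [ln(468/470) + (0.006 + 0.22²/2)·0.25] / 0.1100 = [-0.0043 + 0.0075] / 0.1100 = 0.0299 ≈ 0.03
N(d₁) = N(0.03) = 0.5120
Δ_put = N(d₁) − 1 = 0.5120 − 1 = -0.4880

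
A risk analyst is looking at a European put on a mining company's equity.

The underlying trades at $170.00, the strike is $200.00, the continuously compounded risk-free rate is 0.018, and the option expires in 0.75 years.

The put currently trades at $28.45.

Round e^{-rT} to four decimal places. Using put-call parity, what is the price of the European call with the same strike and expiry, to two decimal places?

$1.13

exp(−rT) = exp(−0.018·0.75) = 0.9866
Put-call parity: C − P = S − K·e^(−rT) = 170 − 200·0.9866 = 170 − 197.3200 = -27.3200
C = P + (C − P) = 28.45 + (-27.3200) = 1.1300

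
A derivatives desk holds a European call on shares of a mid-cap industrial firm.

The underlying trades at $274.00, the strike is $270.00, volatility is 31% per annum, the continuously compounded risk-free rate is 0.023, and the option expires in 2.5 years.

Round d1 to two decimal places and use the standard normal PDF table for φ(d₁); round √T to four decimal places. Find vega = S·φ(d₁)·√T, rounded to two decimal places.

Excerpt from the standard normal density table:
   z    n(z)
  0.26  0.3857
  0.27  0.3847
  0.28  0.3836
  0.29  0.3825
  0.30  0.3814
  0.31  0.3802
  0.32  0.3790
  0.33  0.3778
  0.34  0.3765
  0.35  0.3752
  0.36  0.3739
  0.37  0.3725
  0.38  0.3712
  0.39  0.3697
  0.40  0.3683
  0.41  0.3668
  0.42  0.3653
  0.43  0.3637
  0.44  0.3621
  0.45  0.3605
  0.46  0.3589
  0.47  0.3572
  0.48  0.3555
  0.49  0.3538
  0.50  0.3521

160.16

σ√T = 0.31 × 1.5811 = 0.4902
ln(S/K) + (r + σ²/2)T = ln(274/270) + (0.023 + 0.31²/2)·2.5 = 0.0147 + 0.1776 = 0.1923
d₁ = 0.1923 / 0.4902 = 0.3924 ≈ 0.39
√T = √2.5 = 1.5811
φ(d₁) = φ(0.39) = 0.3697
vega = S·φ(d₁)·√T = 274·0.3697·1.5811 = 160.1620
(The put has the same vega.)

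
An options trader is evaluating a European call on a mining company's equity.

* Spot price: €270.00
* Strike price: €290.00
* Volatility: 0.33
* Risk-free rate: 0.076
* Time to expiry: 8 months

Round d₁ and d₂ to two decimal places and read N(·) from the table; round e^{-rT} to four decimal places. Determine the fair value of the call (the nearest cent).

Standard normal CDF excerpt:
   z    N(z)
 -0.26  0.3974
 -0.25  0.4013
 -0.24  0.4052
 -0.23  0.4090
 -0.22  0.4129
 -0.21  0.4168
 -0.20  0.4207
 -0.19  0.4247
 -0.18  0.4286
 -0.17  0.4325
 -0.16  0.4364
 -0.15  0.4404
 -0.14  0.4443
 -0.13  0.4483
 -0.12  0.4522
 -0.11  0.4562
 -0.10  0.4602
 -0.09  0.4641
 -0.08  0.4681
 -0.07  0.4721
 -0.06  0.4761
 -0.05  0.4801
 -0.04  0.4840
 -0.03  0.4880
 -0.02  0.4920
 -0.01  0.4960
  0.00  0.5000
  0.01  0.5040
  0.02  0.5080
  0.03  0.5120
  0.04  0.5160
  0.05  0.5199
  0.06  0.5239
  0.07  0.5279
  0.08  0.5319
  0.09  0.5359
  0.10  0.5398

€26.55

σ√T = 0.33 × 0.8165 = 0.2694
d₁ = [ln(270/290) + (0.076 + 0.33²/2)·0.6667] / 0.2694 = [-0.0715 + 0.0870] / 0.2694 = 0.0576 ≈ 0.06
d₂ = d₁ − σ√T = 0.0576 − 0.2694 = -0.2119 ≈ -0.21
e^(−rT) = e^(−0.076·0.6667) = 0.9506
N(d₁) = N(0.06) = 0.5239;  N(d₂) = N(-0.21) = 0.4168
C = 270·0.5239 − 290·0.9506·0.4168 = 141.4530 − 114.9009 = 26.5521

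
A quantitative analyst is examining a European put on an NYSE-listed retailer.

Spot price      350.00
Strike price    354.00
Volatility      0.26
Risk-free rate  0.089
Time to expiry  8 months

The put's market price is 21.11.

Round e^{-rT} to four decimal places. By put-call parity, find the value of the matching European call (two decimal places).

e^(−rT) = e^(−0.089·0.6667) = 0.9424
Put-call parity: C − P = S − K·e^(−rT) = 350 − 354·0.9424 = 350 − 333.6096 = 16.3904
C = P + (C − P) = 21.11 + (16.3904) = 37.5004

37.50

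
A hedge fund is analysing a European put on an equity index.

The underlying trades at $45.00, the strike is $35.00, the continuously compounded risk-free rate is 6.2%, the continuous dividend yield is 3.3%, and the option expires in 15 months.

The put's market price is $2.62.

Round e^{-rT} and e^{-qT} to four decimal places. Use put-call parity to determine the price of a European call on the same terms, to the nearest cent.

exp(−qT) = exp(−0.033·1.25) = 0.9596;  exp(−rT) = exp(−0.062·1.25) = 0.9254
Put-call parity: C − P = S·e^(−qT) − K·e^(−rT) = 45·0.9596 − 35·0.9254 = 43.1820 − 32.3890 = 10.7930
C = P + (C − P) = 2.62 + (10.7930) = 13.4130

$13.41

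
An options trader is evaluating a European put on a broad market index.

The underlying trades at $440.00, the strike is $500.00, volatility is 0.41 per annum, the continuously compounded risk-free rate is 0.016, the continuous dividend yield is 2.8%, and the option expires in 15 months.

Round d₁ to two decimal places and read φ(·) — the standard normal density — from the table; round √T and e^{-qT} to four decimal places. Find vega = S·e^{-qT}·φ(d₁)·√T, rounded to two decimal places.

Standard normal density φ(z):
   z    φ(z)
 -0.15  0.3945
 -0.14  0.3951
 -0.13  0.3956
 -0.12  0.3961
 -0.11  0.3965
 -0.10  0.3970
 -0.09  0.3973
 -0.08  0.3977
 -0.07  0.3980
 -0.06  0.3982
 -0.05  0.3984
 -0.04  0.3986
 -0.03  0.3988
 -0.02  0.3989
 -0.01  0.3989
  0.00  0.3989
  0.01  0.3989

σ√T = 0.41 × 1.1180 = 0.4584
d₁ = [ln(440/500) + (0.016 − 0.028 + 0.41²/2)·1.25] / 0.4584 = [-0.1278 + 0.0901] / 0.4584 = -0.0824 ≈ -0.08
√T = √1.25 = 1.1180
φ(d₁) = φ(-0.08) = 0.3977
exp(−qT) = exp(−0.028·1.25) = 0.9656
vega = S·exp(−qT)·φ(d₁)·√T = 440·0.9656·0.3977·1.1180 = 188.9067

188.91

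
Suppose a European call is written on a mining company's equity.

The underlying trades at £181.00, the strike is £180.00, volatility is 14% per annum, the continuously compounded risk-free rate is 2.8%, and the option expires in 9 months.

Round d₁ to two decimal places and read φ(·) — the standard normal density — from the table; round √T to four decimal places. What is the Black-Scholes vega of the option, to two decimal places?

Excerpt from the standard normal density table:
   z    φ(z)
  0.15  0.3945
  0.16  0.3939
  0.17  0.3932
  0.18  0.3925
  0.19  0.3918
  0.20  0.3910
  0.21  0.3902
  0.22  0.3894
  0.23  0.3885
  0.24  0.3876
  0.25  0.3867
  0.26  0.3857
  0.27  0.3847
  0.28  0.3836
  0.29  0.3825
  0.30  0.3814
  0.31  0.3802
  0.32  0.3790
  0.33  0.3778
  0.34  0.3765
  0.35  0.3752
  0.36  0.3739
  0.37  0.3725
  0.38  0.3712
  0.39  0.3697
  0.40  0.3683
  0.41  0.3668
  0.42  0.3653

σ√T = 0.14 × 0.8660 = 0.1212
d₁ = [ln(181/180) + (0.028 + 0.14²/2)·0.75] / 0.1212 = [0.0055 + 0.0284] / 0.1212 = 0.2795 ⇒ 0.28
√T = √0.75 = 0.8660
φ(d₁) = φ(0.28) = 0.3836
vega = S·φ(d₁)·√T = 181·0.3836·0.8660 = 60.1278

60.13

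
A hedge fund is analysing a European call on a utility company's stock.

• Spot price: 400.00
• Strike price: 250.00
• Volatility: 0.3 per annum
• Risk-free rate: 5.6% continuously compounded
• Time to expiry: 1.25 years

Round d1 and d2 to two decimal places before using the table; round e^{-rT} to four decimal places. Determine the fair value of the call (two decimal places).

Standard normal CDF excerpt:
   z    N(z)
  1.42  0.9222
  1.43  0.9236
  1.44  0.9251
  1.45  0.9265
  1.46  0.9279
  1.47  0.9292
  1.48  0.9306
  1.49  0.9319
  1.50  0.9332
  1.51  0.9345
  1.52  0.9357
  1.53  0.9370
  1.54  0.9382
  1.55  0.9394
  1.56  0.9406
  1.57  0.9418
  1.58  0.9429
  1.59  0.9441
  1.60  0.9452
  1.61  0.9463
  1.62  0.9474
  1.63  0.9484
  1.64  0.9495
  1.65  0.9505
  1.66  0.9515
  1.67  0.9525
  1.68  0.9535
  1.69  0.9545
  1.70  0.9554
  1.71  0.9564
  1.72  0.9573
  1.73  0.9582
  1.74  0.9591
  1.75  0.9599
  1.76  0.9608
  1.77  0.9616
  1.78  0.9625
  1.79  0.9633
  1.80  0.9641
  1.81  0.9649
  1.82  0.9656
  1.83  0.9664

169.36

σ√T = 0.3 × 1.1180 = 0.3354
d₁ = [ln(400/250) + (0.056 + 0.3²/2)·1.25] / 0.3354 = [0.4700 + 0.1263] / 0.3354 = 1.7777 → 1.78
d₂ = d₁ − σ√T = 1.7777 − 0.3354 = 1.4423 → 1.44
exp(−rT) = exp(−0.056·1.25) = 0.9324
C = 400·N(1.78) − 250·0.9324·N(1.44) = 400·0.9625 − 250·0.9324·0.9251 = 385.0000 − 215.6408 = 169.3592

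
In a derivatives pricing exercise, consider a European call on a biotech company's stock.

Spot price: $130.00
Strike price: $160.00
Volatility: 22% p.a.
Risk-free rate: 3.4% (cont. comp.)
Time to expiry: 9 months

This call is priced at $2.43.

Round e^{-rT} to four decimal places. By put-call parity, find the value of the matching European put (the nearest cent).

$28.40

exp(−rT) = exp(−0.034·0.75) = 0.9748
Put-call parity: C − P = S − K·e^(−rT) = 130 − 160·0.9748 = 130 − 155.9680 = -25.9680
P = C − (C − P) = 2.43 − (-25.9680) = 28.3980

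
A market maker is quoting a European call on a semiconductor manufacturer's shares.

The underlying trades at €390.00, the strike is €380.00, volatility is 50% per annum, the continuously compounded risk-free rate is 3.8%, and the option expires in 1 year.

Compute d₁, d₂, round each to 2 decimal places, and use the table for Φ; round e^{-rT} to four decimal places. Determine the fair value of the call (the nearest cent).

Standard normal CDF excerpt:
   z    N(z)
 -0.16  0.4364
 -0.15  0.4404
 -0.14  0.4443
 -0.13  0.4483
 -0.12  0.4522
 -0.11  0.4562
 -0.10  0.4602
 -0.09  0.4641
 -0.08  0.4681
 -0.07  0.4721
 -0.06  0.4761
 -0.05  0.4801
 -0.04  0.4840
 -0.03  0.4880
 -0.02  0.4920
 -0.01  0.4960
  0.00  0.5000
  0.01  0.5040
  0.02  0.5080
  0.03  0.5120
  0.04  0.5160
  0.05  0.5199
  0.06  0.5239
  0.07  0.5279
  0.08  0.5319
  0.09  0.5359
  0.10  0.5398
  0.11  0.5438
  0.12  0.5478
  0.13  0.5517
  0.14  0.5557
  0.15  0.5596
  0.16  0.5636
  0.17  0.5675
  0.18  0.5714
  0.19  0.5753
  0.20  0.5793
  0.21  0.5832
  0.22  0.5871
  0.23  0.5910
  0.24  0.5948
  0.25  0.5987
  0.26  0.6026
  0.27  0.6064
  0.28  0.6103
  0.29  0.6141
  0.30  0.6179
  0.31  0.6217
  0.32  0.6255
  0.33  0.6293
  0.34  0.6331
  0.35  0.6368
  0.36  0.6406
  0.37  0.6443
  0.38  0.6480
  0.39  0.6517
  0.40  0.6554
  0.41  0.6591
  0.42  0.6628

σ√T = 0.5 × 1.0000 = 0.5000
d₁ = [ln(390/380) + (0.038 + 0.5²/2)·1] / 0.5000 = [0.0260 + 0.1630] / 0.5000 = 0.3780 → 0.38
d₂ = d₁ − σ√T = 0.3780 − 0.5000 = -0.1220 → -0.12
e^(−rT) = e^(−0.038·1) = 0.9627
N(d₁) = N(0.38) = 0.6480;  N(d₂) = N(-0.12) = 0.4522
C = 390·0.6480 − 380·0.9627·0.4522 = 252.7200 − 165.4265 = 87.2935

€87.29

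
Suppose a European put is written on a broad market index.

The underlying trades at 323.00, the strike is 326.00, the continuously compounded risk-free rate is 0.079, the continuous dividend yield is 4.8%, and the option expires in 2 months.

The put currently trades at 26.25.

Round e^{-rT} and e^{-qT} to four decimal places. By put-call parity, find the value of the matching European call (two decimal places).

exp(−qT) = exp(−0.048·0.1667) = 0.9920;  exp(−rT) = exp(−0.079·0.1667) = 0.9869
Put-call parity: C − P = S·e^(−qT) − K·e^(−rT) = 323·0.9920 − 326·0.9869 = 320.4160 − 321.7294 = -1.3134
C = P + (C − P) = 26.25 + (-1.3134) = 24.9366

24.94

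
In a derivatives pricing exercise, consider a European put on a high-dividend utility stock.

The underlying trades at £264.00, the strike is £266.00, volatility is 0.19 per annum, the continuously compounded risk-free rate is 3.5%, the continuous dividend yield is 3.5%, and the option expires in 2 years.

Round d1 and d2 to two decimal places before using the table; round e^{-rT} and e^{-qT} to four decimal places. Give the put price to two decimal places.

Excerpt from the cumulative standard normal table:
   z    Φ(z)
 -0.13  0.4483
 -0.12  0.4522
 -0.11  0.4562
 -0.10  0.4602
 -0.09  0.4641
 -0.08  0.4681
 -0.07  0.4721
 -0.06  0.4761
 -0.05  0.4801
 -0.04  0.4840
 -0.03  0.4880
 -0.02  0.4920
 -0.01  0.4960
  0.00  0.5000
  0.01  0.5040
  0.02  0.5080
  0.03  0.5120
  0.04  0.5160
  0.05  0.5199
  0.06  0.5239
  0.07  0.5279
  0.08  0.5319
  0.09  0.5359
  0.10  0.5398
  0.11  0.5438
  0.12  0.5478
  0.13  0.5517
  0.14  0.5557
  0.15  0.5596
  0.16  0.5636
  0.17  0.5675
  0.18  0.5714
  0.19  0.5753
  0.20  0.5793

T = 2;  σ√T = 0.2687
d₁ = [ln(264/266) + (0.035 − 0.035 + 0.19²/2)·2] / 0.2687 = [-0.0075 + 0.0361] / 0.2687 = 0.1063 ⇒ 0.11
d₂ = d₁ − σ√T = 0.1063 − 0.2687 = -0.1624 ⇒ -0.16
e^(−qT) = e^(−0.035·2) = 0.9324;  e^(−rT) = e^(−0.035·2) = 0.9324
P = 266·0.9324·N(0.16) − 264·0.9324·N(-0.11) = 266·0.9324·0.5636 − 264·0.9324·0.4562 = 139.7832 − 112.2953 = 27.4879

£27.49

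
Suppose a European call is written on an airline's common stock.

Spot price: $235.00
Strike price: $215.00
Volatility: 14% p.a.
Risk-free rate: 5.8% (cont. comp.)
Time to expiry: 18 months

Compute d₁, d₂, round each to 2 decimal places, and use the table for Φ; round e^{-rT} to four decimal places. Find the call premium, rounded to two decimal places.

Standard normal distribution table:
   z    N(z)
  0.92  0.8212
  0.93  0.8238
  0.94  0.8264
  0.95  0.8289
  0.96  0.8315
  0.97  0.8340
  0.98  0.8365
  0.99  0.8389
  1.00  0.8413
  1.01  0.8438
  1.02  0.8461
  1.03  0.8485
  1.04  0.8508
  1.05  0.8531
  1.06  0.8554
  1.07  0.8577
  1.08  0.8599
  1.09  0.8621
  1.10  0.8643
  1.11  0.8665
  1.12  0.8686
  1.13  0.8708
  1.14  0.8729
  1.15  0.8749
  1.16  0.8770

T = 1.5;  σ√T = 0.1715
d₁ = [ln(235/215) + (0.058 + 0.14²/2)·1.5] / 0.1715 = [0.0889 + 0.1017] / 0.1715 = 1.1119 → 1.11
d₂ = d₁ − σ√T = 1.1119 − 0.1715 = 0.9404 → 0.94
e^(−rT) = e^(−0.058·1.5) = 0.9167
N(d₁) = N(1.11) = 0.8665;  N(d₂) = N(0.94) = 0.8264
C = 235·0.8665 − 215·0.9167·0.8264 = 203.6275 − 162.8756 = 40.7519

$40.75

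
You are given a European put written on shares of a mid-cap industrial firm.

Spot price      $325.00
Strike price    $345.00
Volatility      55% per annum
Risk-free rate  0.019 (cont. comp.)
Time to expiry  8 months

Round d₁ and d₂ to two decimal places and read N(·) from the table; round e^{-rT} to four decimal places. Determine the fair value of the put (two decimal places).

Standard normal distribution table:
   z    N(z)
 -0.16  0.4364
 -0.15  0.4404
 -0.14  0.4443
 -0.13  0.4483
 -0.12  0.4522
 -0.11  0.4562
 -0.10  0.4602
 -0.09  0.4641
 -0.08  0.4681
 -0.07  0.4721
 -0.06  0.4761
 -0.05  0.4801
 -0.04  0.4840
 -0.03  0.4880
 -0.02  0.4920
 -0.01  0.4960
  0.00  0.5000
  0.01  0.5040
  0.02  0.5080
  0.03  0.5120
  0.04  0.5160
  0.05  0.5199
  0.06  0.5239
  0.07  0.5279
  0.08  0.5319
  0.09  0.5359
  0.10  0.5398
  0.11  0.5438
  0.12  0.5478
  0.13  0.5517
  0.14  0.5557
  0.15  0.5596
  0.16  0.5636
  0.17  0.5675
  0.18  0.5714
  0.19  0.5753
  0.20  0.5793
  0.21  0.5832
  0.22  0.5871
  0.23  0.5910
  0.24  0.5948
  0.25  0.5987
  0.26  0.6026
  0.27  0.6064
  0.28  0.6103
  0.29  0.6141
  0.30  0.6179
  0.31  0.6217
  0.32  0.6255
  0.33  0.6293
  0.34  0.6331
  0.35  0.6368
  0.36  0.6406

σ√T = 0.55 × 0.8165 = 0.4491
d₁ = [ln(325/345) + (0.019 + 0.55²/2)·0.6667] / 0.4491 = [-0.0597 + 0.1135] / 0.4491 = 0.1198 ⇒ 0.12
d₂ = d₁ − σ√T = 0.1198 − 0.4491 = -0.3293 ⇒ -0.33
exp(−rT) = exp(−0.019·0.6667) = 0.9874
N(−d₂) = N(0.33) = 0.6293;  N(−d₁) = N(-0.12) = 0.4522
P = 345·0.9874·0.6293 − 325·0.4522 = 214.3729 − 146.9650 = 67.4079

$67.41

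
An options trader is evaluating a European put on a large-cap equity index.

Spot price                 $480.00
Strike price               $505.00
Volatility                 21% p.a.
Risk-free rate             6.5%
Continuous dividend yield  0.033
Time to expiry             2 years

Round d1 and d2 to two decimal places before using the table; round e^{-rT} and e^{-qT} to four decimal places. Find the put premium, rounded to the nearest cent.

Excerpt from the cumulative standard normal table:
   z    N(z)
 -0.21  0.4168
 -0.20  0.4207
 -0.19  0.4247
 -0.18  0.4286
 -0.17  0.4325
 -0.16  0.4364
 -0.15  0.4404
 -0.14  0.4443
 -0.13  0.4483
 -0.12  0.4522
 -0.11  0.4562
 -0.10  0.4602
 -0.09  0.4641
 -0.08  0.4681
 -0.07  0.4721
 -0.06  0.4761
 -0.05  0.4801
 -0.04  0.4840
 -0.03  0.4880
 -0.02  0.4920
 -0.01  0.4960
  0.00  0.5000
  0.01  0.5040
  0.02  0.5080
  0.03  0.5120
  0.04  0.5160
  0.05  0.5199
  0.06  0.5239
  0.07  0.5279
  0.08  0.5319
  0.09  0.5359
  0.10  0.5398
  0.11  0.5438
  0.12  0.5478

$48.54

σ√T = 0.21·√2 = 0.2970
d₁ = [ln(480/505) + (0.065 − 0.033 + 0.21²/2)·2] / 0.2970 = [-0.0508 + 0.1081] / 0.2970 = 0.1930 ≈ 0.19
d₂ = d₁ − σ√T = 0.1930 − 0.2970 = -0.1040 ≈ -0.10
e^(−qT) = e^(−0.033·2) = 0.9361;  e^(−rT) = e^(−0.065·2) = 0.8781
P = 505·0.8781·N(0.10) − 480·0.9361·N(-0.19) = 505·0.8781·0.5398 − 480·0.9361·0.4247 = 239.3692 − 190.8296 = 48.5396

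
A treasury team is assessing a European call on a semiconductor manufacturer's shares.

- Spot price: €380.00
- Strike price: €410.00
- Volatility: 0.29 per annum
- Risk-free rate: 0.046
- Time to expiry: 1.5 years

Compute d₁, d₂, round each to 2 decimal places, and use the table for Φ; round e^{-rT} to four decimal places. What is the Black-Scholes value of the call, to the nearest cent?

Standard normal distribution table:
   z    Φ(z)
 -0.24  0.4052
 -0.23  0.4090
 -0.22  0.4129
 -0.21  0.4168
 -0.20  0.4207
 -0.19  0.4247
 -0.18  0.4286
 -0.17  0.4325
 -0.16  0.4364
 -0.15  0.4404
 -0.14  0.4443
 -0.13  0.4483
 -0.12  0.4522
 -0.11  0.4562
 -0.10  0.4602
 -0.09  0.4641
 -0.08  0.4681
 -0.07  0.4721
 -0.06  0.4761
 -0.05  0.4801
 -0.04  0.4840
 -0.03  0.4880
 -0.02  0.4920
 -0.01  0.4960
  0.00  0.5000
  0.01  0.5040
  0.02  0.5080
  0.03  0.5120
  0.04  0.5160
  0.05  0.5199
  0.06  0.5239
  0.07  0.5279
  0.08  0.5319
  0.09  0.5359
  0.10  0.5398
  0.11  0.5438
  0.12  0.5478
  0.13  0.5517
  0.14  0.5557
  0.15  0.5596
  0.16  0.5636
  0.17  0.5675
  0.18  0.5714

€53.19

T = 1.5;  σ√T = 0.3552
d₁ = [ln(380/410) + (0.046 + 0.29²/2)·1.5] / 0.3552 = [-0.0760 + 0.1321] / 0.3552 = 0.1579 ⇒ 0.16
d₂ = d₁ − σ√T = 0.1579 − 0.3552 = -0.1973 ⇒ -0.20
e^(−rT) = e^(−0.046·1.5) = 0.9333
N(d₁) = N(0.16) = 0.5636;  N(d₂) = N(-0.20) = 0.4207
C = 380·0.5636 − 410·0.9333·0.4207 = 214.1680 − 160.9821 = 53.1859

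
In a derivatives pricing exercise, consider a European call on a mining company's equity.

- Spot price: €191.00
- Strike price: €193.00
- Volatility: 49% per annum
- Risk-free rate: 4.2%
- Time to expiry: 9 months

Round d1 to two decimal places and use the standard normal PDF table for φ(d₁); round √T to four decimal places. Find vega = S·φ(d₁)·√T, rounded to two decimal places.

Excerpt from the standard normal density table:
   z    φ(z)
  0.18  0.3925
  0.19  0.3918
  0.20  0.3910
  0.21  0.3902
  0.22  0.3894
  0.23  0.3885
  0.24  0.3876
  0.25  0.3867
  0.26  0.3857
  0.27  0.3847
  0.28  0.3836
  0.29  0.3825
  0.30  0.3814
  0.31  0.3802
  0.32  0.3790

T = 0.75;  σ√T = 0.4244
d₁ = [ln(191/193) + (0.042 + 0.49²/2)·0.75] / 0.4244 = [-0.0104 + 0.1215] / 0.4244 = 0.2619 ≈ 0.26
√T = √0.75 = 0.8660
φ(d₁) = φ(0.26) = 0.3857
vega = S·φ(d₁)·√T = 191·0.3857·0.8660 = 63.7971

63.80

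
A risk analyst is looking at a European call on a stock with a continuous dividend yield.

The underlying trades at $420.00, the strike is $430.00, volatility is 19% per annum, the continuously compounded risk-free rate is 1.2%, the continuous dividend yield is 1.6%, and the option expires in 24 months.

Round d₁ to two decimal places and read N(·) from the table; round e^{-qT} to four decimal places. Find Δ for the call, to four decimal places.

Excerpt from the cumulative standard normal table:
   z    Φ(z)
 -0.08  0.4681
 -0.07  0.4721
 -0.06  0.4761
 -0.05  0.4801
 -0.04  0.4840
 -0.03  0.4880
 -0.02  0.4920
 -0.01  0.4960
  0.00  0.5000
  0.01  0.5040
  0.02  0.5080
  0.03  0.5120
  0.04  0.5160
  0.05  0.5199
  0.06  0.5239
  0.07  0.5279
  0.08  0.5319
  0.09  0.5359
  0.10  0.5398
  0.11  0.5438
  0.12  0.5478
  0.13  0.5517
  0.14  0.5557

0.4920

T = 2;  σ√T = 0.2687
d₁ = [ln(420/430) + (0.012 − 0.016 + 0.19²/2)·2] / 0.2687 = [-0.0235 + 0.0281] / 0.2687 = 0.0170 → 0.02
N(d₁) = N(0.02) = 0.5080
Δ_call = exp(−qT)·N(d₁) = 0.9685·0.5080 = 0.4920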